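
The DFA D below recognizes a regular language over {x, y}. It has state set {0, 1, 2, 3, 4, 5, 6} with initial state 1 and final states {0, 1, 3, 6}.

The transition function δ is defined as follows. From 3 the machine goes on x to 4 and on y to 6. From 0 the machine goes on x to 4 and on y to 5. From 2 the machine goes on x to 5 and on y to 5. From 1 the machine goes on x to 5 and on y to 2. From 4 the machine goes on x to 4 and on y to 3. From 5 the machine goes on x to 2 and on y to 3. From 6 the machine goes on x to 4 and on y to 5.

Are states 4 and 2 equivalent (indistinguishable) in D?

No

First remove the unreachable states {0}; 6 states remain.
Start with accepting vs non-accepting: {1,3,6} | {2,4,5}.
On input y, block {1,3,6} splits into {1,6} and {3}.
Split {2,4,5} by δ(·,y) → {4,5} and {2}.
On input y, block {1,6} splits into {1} and {6}.
Split {4,5} by δ(·,x) → {4} and {5}.
No further refinement is possible. Final partition (6 blocks): {1} | {4} | {3} | {2} | {6} | {5}.
4 and 2 end up in different blocks, so they are distinguishable. For instance, the string 'y' is accepted from only 4.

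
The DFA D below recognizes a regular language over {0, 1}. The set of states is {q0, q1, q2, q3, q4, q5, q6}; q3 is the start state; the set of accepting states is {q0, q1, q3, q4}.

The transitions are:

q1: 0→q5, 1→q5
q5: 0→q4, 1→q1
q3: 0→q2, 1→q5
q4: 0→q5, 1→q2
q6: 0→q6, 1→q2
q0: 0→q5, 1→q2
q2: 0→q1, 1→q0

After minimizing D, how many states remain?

2

States {q6} cannot be reached from the start state, so discard them.
Start with accepting vs non-accepting: {q0,q1,q3,q4} | {q2,q5}.
The partition is now stable with 2 blocks: {q0,q1,q3,q4} | {q2,q5}.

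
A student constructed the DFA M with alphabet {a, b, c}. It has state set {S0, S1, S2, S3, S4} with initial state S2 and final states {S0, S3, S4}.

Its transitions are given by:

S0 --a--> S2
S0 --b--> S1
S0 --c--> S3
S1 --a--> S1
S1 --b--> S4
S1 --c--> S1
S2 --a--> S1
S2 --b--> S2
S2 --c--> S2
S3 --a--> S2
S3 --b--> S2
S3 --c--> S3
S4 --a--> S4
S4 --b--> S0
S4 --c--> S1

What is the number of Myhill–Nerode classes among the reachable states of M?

All states are reachable from the start state.
Initial partition by acceptance: {S0,S3,S4} | {S1,S2}.
On input a, block {S0,S3,S4} splits into {S0,S3} and {S4}.
On input b, block {S1,S2} splits into {S1} and {S2}.
On input b, block {S0,S3} splits into {S0} and {S3}.
No further refinement is possible. Final partition (5 blocks): {S0} | {S1} | {S4} | {S2} | {S3}.

5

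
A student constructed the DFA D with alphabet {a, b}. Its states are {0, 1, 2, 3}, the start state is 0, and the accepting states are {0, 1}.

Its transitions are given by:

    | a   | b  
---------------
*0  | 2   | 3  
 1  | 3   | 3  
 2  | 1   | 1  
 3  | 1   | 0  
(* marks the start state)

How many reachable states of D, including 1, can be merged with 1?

Every state is reachable, so we keep all 4.
Initial partition by acceptance: {0,1} | {2,3}.
Stable partition: {0,1} | {2,3} — 2 equivalence classes.
The equivalence class containing 1 is {0,1}, of size 2.

2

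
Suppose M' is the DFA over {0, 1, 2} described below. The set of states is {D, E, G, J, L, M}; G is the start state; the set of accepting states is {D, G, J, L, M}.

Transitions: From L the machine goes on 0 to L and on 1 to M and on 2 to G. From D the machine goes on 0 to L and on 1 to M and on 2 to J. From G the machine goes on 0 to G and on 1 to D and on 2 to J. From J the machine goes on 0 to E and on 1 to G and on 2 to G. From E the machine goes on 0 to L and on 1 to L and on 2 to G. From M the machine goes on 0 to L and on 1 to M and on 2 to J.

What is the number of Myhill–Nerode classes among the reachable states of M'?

Every state is reachable, so we keep all 6.
P0 = {D,G,J,L,M} | {E}.
Split {D,G,J,L,M} by δ(·,0) → {D,G,L,M} and {J}.
On input 2, block {D,G,L,M} splits into {D,G,M} and {L}.
Split {D,G,M} by δ(·,0) → {D,M} and {G}.
The partition is now stable with 5 blocks: {D,M} | {E} | {J} | {L} | {G}.

5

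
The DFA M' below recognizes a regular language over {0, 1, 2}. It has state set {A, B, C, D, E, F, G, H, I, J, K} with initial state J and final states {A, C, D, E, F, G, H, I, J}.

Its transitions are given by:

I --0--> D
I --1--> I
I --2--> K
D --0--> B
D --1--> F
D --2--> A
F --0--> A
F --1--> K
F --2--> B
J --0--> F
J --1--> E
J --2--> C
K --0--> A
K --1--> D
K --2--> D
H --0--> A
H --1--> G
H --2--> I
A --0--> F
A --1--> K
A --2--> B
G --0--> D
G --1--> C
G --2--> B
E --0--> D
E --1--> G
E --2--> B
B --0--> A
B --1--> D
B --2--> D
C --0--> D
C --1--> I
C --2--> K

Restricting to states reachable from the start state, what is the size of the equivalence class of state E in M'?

4

States {H} cannot be reached from the start state, so discard them.
Start with accepting vs non-accepting: {A,C,D,E,F,G,I,J} | {B,K}.
Refine {A,C,D,E,F,G,I,J} on symbol 0: members go to different blocks, giving {A,C,E,F,G,I,J} and {D}.
Refine {A,C,E,F,G,I,J} on symbol 0: members go to different blocks, giving {C,E,G,I} and {A,F,J}.
Split {A,F,J} by δ(·,1) → {A,F} and {J}.
Stable partition: {C,E,G,I} | {B,K} | {D} | {A,F} | {J} — 5 equivalence classes.
The equivalence class containing E is {C,E,G,I}, of size 4.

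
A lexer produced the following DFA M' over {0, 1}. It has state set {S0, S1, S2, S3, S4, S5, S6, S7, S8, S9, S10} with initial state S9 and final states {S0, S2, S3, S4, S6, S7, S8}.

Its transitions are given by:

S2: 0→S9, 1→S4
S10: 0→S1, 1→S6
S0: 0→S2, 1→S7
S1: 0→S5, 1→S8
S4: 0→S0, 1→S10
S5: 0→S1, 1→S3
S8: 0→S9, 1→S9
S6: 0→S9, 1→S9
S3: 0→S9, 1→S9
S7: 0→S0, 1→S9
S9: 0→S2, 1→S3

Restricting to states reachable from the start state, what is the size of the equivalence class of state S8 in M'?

3

Start with accepting vs non-accepting: {S0,S2,S3,S4,S6,S7,S8} | {S1,S5,S9,S10}.
On input 0, block {S0,S2,S3,S4,S6,S7,S8} splits into {S2,S3,S6,S8} and {S0,S4,S7}.
On input 1, block {S2,S3,S6,S8} splits into {S3,S6,S8} and {S2}.
Refine {S1,S5,S9,S10} on symbol 0: members go to different blocks, giving {S1,S5,S10} and {S9}.
On input 0, block {S0,S4,S7} splits into {S4,S7} and {S0}.
Refine {S4,S7} on symbol 1: members go to different blocks, giving {S4} and {S7}.
No further refinement is possible. Final partition (7 blocks): {S3,S6,S8} | {S1,S5,S10} | {S4} | {S2} | {S9} | {S0} | {S7}.
State S8 belongs to the block {S3,S6,S8}, which has 3 states.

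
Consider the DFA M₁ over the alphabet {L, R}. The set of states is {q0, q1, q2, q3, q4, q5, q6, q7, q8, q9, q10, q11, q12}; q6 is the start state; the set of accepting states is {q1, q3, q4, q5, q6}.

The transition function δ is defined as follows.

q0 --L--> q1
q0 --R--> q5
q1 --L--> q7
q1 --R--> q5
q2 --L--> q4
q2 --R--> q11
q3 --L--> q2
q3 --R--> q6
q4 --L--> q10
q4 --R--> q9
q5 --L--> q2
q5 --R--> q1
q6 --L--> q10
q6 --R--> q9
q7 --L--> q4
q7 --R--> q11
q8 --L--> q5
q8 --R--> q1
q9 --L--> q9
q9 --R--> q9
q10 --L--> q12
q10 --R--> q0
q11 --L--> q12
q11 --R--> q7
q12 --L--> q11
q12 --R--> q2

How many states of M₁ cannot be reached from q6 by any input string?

BFS from q6 reaches {q0, q1, q2, q4, q5, q6, q7, q9, q10, q11, q12}; the 2 state(s) q3, q8 are never visited.

2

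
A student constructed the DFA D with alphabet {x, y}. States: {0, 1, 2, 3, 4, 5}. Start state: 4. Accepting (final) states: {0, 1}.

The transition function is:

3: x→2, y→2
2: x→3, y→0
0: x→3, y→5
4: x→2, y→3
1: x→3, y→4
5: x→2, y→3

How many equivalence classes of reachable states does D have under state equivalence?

4

Reachable states from the start: {0,2,3,4,5}. Unreachable: {1} — drop them.
Start with accepting vs non-accepting: {0} | {2,3,4,5}.
On input y, block {2,3,4,5} splits into {3,4,5} and {2}.
Split {3,4,5} by δ(·,y) → {4,5} and {3}.
The partition is now stable with 4 blocks: {0} | {4,5} | {2} | {3}.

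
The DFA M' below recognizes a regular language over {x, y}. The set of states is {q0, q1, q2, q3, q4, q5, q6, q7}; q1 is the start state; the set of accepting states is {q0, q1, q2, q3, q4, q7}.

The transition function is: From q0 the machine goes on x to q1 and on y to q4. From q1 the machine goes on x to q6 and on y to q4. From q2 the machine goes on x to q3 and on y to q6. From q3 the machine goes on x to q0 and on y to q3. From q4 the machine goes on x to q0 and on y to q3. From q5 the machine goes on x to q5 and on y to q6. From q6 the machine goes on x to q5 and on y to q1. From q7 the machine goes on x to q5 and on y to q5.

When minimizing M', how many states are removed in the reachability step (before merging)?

Starting at q1 and following transitions, the reachable set is {q0, q1, q3, q4, q5, q6}. That leaves q2, q7 unreachable — 2 in total.

2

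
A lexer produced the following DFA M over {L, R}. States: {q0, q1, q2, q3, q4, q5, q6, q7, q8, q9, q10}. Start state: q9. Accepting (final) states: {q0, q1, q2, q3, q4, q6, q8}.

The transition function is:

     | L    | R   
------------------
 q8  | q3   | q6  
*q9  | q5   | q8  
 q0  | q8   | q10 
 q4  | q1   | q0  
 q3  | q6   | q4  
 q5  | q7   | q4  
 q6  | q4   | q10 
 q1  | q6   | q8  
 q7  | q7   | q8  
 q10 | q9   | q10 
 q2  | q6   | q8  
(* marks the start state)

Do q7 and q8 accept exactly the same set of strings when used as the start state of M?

No

Reachable states from the start: {q0,q1,q3,q4,q5,q6,q7,q8,q9,q10}. Unreachable: {q2} — drop them.
Initial partition by acceptance: {q0,q1,q3,q4,q6,q8} | {q5,q7,q9,q10}.
Split {q0,q1,q3,q4,q6,q8} by δ(·,R) → {q1,q3,q4,q8} and {q0,q6}.
Refine {q1,q3,q4,q8} on symbol L: members go to different blocks, giving {q1,q3} and {q4,q8}.
On input R, block {q5,q7,q9,q10} splits into {q5,q7,q9} and {q10}.
No further refinement is possible. Final partition (5 blocks): {q1,q3} | {q5,q7,q9} | {q0,q6} | {q4,q8} | {q10}.
q7 and q8 end up in different blocks, so they are distinguishable. For instance, the string 'ε' is accepted from only q8.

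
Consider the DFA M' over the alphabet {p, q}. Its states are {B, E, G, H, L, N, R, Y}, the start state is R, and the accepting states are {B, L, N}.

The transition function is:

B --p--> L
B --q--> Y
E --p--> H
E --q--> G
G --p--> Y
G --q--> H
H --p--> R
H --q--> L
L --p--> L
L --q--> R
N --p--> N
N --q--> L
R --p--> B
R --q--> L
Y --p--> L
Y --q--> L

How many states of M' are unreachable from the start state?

BFS from R reaches {B, L, R, Y}; the 4 state(s) E, G, H, N are never visited.

4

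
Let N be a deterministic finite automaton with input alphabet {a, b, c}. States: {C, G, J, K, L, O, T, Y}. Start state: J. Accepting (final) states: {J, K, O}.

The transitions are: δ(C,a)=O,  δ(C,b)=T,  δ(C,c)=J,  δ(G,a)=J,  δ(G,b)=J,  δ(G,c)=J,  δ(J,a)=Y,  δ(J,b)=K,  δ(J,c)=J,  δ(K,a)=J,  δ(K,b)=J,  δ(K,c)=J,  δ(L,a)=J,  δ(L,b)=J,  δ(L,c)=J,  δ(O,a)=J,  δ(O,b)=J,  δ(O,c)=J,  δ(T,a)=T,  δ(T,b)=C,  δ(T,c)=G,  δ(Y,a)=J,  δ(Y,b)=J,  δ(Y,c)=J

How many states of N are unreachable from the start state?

Starting at J and following transitions, the reachable set is {J, K, Y}. That leaves C, G, L, O, T unreachable — 5 in total.

5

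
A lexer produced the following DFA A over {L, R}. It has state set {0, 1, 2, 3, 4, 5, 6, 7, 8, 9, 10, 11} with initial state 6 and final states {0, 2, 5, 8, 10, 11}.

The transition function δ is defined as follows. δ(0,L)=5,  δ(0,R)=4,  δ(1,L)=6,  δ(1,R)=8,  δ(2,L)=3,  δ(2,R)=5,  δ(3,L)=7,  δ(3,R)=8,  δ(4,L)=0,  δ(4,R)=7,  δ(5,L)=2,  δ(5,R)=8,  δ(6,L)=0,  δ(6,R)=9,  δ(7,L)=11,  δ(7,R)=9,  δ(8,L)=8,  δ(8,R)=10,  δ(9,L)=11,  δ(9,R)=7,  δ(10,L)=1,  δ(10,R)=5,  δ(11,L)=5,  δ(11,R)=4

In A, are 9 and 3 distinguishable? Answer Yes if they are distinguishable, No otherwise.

Yes

P0 = {0,2,5,8,10,11} | {1,3,4,6,7,9}.
On input L, block {0,2,5,8,10,11} splits into {0,5,8,11} and {2,10}.
On input L, block {0,5,8,11} splits into {0,8,11} and {5}.
On input L, block {0,8,11} splits into {0,11} and {8}.
On input L, block {1,3,4,6,7,9} splits into {4,6,7,9} and {1,3}.
Stable partition: {0,11} | {4,6,7,9} | {2,10} | {5} | {8} | {1,3} — 6 equivalence classes.
9 and 3 end up in different blocks, so they are distinguishable. For instance, the string 'L' is accepted from only 9.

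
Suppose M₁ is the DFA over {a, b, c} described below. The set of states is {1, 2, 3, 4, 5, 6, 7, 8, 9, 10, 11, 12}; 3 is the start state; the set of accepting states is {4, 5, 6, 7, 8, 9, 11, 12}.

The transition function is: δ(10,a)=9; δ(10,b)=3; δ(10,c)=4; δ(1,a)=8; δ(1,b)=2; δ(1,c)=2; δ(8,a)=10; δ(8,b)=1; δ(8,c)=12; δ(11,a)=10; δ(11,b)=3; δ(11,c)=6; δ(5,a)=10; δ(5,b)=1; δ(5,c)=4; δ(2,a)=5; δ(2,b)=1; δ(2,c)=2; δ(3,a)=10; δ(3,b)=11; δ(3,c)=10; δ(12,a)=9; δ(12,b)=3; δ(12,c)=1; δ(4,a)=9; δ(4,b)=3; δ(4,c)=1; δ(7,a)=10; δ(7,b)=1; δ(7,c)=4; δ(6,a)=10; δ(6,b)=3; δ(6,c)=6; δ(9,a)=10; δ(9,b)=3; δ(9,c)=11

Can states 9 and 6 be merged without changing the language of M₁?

States {7} cannot be reached from the start state, so discard them.
P0 = {4,5,6,8,9,11,12} | {1,2,3,10}.
On input a, block {4,5,6,8,9,11,12} splits into {5,6,8,9,11} and {4,12}.
Split {5,6,8,9,11} by δ(·,c) → {6,9,11} and {5,8}.
On input a, block {1,2,3,10} splits into {1,2} and {3} and {10}.
Stable partition: {6,9,11} | {1,2} | {4,12} | {5,8} | {3} | {10} — 6 equivalence classes.
9 and 6 lie in the same block of the stable partition, so they are equivalent — no string distinguishes them.

Yes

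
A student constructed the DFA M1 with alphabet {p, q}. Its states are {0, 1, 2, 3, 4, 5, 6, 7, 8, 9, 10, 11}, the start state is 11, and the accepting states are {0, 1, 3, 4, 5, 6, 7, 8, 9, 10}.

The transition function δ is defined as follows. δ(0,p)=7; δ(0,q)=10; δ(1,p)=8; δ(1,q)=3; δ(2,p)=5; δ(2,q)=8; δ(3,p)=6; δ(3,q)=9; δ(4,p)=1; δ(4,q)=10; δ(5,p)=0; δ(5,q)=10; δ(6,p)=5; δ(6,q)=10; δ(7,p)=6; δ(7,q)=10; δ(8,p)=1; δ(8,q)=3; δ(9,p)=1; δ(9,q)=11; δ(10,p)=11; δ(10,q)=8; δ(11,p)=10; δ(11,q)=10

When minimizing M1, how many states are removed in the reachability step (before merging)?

No path from 11 leads to 2, 4; the other 10 states are all reachable.

2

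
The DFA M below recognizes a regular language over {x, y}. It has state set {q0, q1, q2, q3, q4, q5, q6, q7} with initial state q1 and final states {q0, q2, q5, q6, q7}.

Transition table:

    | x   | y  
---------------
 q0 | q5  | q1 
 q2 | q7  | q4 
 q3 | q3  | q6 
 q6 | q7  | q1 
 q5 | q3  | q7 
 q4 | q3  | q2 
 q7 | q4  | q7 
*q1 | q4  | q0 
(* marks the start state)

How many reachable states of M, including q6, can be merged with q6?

All states are reachable from the start state.
Start with accepting vs non-accepting: {q0,q2,q5,q6,q7} | {q1,q3,q4}.
On input x, block {q0,q2,q5,q6,q7} splits into {q0,q2,q6} and {q5,q7}.
No further refinement is possible. Final partition (3 blocks): {q0,q2,q6} | {q1,q3,q4} | {q5,q7}.
The equivalence class containing q6 is {q0,q2,q6}, of size 3.

3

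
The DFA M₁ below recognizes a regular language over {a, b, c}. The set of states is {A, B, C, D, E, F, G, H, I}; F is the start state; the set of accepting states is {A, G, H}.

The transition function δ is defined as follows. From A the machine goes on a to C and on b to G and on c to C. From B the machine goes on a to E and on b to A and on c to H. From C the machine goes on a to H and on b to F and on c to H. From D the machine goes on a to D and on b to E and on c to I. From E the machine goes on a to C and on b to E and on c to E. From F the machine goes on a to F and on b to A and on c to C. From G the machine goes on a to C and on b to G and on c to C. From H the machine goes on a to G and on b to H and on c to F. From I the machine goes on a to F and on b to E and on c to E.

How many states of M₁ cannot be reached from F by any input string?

BFS from F reaches {A, C, F, G, H}; the 4 state(s) B, D, E, I are never visited.

4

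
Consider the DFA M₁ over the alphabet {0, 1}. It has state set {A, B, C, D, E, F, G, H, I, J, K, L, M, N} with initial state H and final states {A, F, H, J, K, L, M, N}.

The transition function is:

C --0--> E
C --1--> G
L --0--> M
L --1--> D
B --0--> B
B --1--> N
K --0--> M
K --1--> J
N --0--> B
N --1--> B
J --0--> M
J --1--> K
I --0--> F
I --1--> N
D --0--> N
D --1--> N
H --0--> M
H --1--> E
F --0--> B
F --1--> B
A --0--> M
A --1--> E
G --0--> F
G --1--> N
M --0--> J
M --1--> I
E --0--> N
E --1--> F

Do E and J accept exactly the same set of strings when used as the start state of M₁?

Reachable states from the start: {B,E,F,H,I,J,K,M,N}. Unreachable: {A,C,D,G,L} — drop them.
P0 = {F,H,J,K,M,N} | {B,E,I}.
On input 0, block {F,H,J,K,M,N} splits into {H,J,K,M} and {F,N}.
Split {H,J,K,M} by δ(·,1) → {H,M} and {J,K}.
Refine {H,M} on symbol 0: members go to different blocks, giving {H} and {M}.
On input 0, block {B,E,I} splits into {E,I} and {B}.
The partition is now stable with 6 blocks: {H} | {E,I} | {F,N} | {J,K} | {M} | {B}.
E and J end up in different blocks, so they are distinguishable. For instance, the string 'ε' is accepted from only J.

No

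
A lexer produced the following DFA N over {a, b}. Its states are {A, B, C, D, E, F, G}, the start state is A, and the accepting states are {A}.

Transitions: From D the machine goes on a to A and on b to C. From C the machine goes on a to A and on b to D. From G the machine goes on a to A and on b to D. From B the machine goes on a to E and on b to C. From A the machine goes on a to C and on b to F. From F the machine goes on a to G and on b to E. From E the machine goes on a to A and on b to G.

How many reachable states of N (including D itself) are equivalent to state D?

4

Reachable states from the start: {A,C,D,E,F,G}. Unreachable: {B} — drop them.
Start with accepting vs non-accepting: {A} | {C,D,E,F,G}.
Split {C,D,E,F,G} by δ(·,a) → {C,D,E,G} and {F}.
No further refinement is possible. Final partition (3 blocks): {A} | {C,D,E,G} | {F}.
State D belongs to the block {C,D,E,G}, which has 4 states.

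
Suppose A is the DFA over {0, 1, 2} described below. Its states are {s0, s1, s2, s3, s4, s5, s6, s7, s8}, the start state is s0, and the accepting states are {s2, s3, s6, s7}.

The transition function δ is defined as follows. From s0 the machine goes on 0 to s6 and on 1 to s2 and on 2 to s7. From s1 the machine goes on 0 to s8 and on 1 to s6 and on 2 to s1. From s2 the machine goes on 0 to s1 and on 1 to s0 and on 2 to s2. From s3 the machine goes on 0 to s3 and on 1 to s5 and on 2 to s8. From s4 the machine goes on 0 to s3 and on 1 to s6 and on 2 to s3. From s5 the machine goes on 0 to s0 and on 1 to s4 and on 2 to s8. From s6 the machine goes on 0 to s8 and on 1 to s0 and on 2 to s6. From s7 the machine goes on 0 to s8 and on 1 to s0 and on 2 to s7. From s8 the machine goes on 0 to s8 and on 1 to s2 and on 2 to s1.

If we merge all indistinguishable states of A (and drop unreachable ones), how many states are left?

First remove the unreachable states {s3,s4,s5}; 6 states remain.
Start with accepting vs non-accepting: {s2,s6,s7} | {s0,s1,s8}.
Refine {s0,s1,s8} on symbol 0: members go to different blocks, giving {s1,s8} and {s0}.
Stable partition: {s2,s6,s7} | {s1,s8} | {s0} — 3 equivalence classes.

3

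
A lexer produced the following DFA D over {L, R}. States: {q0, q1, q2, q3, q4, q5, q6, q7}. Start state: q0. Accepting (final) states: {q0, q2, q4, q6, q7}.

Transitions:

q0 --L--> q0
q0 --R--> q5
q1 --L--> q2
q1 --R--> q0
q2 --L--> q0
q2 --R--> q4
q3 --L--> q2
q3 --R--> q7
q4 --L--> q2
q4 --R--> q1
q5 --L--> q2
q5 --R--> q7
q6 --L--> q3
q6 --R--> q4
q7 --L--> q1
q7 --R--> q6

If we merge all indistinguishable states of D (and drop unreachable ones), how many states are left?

7

Every state is reachable, so we keep all 8.
Initial partition by acceptance: {q0,q2,q4,q6,q7} | {q1,q3,q5}.
On input L, block {q0,q2,q4,q6,q7} splits into {q0,q2,q4} and {q6,q7}.
Refine {q0,q2,q4} on symbol R: members go to different blocks, giving {q0,q4} and {q2}.
On input L, block {q0,q4} splits into {q0} and {q4}.
On input R, block {q1,q3,q5} splits into {q3,q5} and {q1}.
Refine {q6,q7} on symbol L: members go to different blocks, giving {q6} and {q7}.
No further refinement is possible. Final partition (7 blocks): {q0} | {q3,q5} | {q6} | {q2} | {q4} | {q1} | {q7}.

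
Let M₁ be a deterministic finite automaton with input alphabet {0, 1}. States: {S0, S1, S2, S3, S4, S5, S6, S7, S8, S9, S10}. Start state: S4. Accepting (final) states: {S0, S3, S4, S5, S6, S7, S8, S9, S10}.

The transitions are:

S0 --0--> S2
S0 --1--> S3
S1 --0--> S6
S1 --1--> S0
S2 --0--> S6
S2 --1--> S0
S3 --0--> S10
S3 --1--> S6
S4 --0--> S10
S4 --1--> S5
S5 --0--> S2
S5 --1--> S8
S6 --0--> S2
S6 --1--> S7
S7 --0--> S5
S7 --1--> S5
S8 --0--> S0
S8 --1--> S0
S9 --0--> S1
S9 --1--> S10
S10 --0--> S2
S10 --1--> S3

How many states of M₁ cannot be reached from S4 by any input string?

No path from S4 leads to S1, S9; the other 9 states are all reachable.

2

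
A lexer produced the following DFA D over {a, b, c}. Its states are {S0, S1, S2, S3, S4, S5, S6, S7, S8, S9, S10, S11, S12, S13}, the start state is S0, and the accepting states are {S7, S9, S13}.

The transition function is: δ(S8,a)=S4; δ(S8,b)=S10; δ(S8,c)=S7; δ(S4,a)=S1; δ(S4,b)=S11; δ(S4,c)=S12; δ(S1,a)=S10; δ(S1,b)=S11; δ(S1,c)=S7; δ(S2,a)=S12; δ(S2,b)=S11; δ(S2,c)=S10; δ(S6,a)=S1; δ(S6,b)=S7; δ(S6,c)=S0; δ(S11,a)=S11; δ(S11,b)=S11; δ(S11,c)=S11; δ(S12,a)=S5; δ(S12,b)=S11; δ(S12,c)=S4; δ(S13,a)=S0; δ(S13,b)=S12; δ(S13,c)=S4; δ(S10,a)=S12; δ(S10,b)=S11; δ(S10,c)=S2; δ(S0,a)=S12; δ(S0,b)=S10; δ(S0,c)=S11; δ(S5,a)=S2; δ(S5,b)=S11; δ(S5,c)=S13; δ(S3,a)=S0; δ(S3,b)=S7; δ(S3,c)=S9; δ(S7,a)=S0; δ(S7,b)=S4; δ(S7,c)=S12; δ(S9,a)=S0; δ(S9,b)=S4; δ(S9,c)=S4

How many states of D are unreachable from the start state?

No path from S0 leads to S3, S6, S8, S9; the other 10 states are all reachable.

4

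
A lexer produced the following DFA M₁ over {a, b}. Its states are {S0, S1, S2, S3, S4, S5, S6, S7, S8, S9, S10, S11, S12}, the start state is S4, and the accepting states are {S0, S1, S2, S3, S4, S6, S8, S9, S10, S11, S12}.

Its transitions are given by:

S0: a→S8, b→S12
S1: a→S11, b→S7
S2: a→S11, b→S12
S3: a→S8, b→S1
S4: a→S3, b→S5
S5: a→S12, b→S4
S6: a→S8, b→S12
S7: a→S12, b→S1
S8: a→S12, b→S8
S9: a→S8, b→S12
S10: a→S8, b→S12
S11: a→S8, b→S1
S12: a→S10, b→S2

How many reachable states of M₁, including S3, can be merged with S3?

Reachable states from the start: {S1,S2,S3,S4,S5,S7,S8,S10,S11,S12}. Unreachable: {S0,S6,S9} — drop them.
Start with accepting vs non-accepting: {S1,S2,S3,S4,S8,S10,S11,S12} | {S5,S7}.
On input b, block {S1,S2,S3,S4,S8,S10,S11,S12} splits into {S2,S3,S8,S10,S11,S12} and {S1,S4}.
Split {S2,S3,S8,S10,S11,S12} by δ(·,b) → {S2,S8,S10,S12} and {S3,S11}.
On input a, block {S2,S8,S10,S12} splits into {S8,S10,S12} and {S2}.
Split {S8,S10,S12} by δ(·,b) → {S8,S10} and {S12}.
Split {S8,S10} by δ(·,a) → {S8} and {S10}.
Stable partition: {S8} | {S5,S7} | {S1,S4} | {S3,S11} | {S2} | {S12} | {S10} — 7 equivalence classes.
The equivalence class containing S3 is {S3,S11}, of size 2.

2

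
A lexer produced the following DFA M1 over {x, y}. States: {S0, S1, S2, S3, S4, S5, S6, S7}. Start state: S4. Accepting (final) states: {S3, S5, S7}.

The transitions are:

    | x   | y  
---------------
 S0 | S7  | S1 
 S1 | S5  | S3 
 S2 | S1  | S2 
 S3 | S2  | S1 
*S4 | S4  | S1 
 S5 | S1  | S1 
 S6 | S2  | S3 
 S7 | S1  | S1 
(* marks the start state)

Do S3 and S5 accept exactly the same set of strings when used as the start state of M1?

States {S0,S6,S7} cannot be reached from the start state, so discard them.
Initial partition by acceptance: {S3,S5} | {S1,S2,S4}.
On input x, block {S1,S2,S4} splits into {S2,S4} and {S1}.
On input x, block {S3,S5} splits into {S3} and {S5}.
Refine {S2,S4} on symbol x: members go to different blocks, giving {S2} and {S4}.
The partition is now stable with 5 blocks: {S3} | {S2} | {S1} | {S5} | {S4}.
S3 and S5 end up in different blocks, so they are distinguishable. For instance, the string 'xx' is accepted from only S5.

No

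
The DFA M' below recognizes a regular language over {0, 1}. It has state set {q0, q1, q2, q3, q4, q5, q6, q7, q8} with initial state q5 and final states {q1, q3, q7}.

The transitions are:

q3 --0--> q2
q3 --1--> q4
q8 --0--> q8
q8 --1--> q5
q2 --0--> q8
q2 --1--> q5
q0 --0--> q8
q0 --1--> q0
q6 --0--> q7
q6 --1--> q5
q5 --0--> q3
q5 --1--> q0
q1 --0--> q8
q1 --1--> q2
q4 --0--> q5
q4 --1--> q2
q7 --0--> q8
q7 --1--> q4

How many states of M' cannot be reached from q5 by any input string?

No path from q5 leads to q1, q6, q7; the other 6 states are all reachable.

3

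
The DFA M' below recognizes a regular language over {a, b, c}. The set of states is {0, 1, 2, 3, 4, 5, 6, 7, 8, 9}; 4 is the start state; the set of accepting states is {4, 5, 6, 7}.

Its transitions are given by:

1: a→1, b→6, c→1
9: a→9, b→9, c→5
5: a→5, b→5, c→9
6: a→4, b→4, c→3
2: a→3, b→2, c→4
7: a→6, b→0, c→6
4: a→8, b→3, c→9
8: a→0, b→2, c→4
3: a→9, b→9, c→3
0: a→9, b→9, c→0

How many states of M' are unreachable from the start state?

Starting at 4 and following transitions, the reachable set is {0, 2, 3, 4, 5, 8, 9}. That leaves 1, 6, 7 unreachable — 3 in total.

3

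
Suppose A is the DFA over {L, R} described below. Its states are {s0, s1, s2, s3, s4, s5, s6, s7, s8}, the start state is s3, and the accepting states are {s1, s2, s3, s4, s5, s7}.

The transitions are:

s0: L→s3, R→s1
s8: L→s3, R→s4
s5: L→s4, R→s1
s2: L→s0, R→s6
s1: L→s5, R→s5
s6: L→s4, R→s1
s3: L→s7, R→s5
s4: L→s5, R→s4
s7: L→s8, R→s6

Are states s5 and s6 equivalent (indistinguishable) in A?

First remove the unreachable states {s0,s2}; 7 states remain.
Start with accepting vs non-accepting: {s1,s3,s4,s5,s7} | {s6,s8}.
Split {s1,s3,s4,s5,s7} by δ(·,L) → {s1,s3,s4,s5} and {s7}.
On input L, block {s1,s3,s4,s5} splits into {s1,s4,s5} and {s3}.
On input L, block {s6,s8} splits into {s6} and {s8}.
The partition is now stable with 5 blocks: {s1,s4,s5} | {s6} | {s7} | {s3} | {s8}.
s5 and s6 end up in different blocks, so they are distinguishable. For instance, the string 'ε' is accepted from only s5.

No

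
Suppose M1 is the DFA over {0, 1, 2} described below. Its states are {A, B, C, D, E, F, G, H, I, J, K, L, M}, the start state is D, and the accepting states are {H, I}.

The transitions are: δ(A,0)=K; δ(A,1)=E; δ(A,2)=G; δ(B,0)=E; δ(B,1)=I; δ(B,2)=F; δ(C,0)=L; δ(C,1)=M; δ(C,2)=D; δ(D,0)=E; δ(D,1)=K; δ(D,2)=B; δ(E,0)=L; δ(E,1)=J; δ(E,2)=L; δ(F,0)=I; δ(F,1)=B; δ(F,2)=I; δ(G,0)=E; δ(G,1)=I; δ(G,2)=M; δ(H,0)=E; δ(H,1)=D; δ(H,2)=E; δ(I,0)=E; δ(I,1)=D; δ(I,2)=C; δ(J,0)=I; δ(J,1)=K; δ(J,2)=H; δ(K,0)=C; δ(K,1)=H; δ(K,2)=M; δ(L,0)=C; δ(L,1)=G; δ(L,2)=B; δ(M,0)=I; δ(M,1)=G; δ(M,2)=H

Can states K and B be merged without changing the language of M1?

First remove the unreachable states {A}; 12 states remain.
Start with accepting vs non-accepting: {H,I} | {B,C,D,E,F,G,J,K,L,M}.
Refine {B,C,D,E,F,G,J,K,L,M} on symbol 0: members go to different blocks, giving {B,C,D,E,G,K,L} and {F,J,M}.
Refine {B,C,D,E,G,K,L} on symbol 1: members go to different blocks, giving {B,G,K} and {C,E} and {D,L}.
The partition is now stable with 5 blocks: {H,I} | {B,G,K} | {F,J,M} | {C,E} | {D,L}.
K and B lie in the same block of the stable partition, so they are equivalent — no string distinguishes them.

Yes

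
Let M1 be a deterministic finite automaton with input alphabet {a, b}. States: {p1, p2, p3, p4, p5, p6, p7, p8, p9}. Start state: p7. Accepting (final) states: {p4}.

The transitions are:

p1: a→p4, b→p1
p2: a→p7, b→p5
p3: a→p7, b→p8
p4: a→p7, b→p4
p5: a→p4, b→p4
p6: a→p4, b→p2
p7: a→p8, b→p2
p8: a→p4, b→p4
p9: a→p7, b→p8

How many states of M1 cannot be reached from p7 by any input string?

4

BFS from p7 reaches {p2, p4, p5, p7, p8}; the 4 state(s) p1, p3, p6, p9 are never visited.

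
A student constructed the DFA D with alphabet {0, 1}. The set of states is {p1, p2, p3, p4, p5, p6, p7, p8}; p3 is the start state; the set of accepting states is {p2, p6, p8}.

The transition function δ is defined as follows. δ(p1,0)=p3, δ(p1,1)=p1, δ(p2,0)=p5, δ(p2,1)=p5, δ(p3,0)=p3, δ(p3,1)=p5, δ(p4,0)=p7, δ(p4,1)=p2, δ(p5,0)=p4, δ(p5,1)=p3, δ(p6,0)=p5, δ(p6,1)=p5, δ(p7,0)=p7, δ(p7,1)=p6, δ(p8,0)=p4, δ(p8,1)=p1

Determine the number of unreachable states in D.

2

BFS from p3 reaches {p2, p3, p4, p5, p6, p7}; the 2 state(s) p1, p8 are never visited.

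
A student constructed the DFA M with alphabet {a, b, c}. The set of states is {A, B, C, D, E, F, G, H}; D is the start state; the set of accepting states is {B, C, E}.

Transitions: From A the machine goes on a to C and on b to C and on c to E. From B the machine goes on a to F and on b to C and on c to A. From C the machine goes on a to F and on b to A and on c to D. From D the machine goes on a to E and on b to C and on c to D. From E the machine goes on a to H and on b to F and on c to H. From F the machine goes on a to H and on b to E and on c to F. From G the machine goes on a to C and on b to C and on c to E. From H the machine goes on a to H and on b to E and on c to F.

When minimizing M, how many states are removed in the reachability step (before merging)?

Starting at D and following transitions, the reachable set is {A, C, D, E, F, H}. That leaves B, G unreachable — 2 in total.

2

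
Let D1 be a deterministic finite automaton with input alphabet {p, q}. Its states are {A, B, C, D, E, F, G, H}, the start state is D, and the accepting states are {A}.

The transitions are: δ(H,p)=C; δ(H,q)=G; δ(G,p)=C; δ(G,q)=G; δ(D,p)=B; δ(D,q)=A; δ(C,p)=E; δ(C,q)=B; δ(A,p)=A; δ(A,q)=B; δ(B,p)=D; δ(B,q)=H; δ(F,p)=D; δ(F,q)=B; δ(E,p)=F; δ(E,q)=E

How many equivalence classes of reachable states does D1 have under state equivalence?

Start with accepting vs non-accepting: {A} | {B,C,D,E,F,G,H}.
On input q, block {B,C,D,E,F,G,H} splits into {B,C,E,F,G,H} and {D}.
Split {B,C,E,F,G,H} by δ(·,p) → {C,E,G,H} and {B,F}.
Split {C,E,G,H} by δ(·,p) → {C,G,H} and {E}.
Refine {C,G,H} on symbol p: members go to different blocks, giving {G,H} and {C}.
On input q, block {B,F} splits into {B} and {F}.
No further refinement is possible. Final partition (7 blocks): {A} | {G,H} | {D} | {B} | {E} | {C} | {F}.

7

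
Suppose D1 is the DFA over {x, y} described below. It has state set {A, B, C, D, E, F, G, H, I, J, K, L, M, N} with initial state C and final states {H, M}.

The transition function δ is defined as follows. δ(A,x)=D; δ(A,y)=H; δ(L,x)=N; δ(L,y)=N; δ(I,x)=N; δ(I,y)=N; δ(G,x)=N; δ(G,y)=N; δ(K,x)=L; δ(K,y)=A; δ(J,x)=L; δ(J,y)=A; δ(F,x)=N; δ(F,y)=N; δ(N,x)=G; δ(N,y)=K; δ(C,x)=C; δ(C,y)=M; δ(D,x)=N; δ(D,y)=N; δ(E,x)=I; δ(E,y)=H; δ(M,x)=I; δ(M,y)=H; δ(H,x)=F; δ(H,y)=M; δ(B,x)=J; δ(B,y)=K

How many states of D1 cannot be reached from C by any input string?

3

Starting at C and following transitions, the reachable set is {A, C, D, F, G, H, I, K, L, M, N}. That leaves B, E, J unreachable — 3 in total.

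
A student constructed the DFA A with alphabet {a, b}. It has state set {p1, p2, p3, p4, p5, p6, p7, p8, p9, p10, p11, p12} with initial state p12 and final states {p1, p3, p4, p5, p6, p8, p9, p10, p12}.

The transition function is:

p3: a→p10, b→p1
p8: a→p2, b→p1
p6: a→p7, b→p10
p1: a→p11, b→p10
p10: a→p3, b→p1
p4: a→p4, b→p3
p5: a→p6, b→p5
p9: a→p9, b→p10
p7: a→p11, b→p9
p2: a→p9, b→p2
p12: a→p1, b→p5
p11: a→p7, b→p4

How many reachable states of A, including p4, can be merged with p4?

2

States {p2,p8} cannot be reached from the start state, so discard them.
Start with accepting vs non-accepting: {p1,p3,p4,p5,p6,p9,p10,p12} | {p7,p11}.
Refine {p1,p3,p4,p5,p6,p9,p10,p12} on symbol a: members go to different blocks, giving {p3,p4,p5,p9,p10,p12} and {p1,p6}.
Refine {p3,p4,p5,p9,p10,p12} on symbol a: members go to different blocks, giving {p3,p4,p9,p10} and {p5,p12}.
On input b, block {p3,p4,p9,p10} splits into {p3,p10} and {p4,p9}.
The partition is now stable with 5 blocks: {p3,p10} | {p7,p11} | {p1,p6} | {p5,p12} | {p4,p9}.
State p4 belongs to the block {p4,p9}, which has 2 states.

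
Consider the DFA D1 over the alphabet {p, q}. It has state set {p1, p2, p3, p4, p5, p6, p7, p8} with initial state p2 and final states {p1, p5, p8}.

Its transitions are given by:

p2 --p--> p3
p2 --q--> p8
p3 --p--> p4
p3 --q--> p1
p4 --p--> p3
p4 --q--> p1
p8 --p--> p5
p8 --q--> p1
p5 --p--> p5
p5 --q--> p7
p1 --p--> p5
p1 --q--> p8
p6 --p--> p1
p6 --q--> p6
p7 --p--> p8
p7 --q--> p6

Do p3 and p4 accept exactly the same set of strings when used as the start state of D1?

Start with accepting vs non-accepting: {p1,p5,p8} | {p2,p3,p4,p6,p7}.
Split {p1,p5,p8} by δ(·,q) → {p1,p8} and {p5}.
Split {p2,p3,p4,p6,p7} by δ(·,p) → {p2,p3,p4} and {p6,p7}.
The partition is now stable with 4 blocks: {p1,p8} | {p2,p3,p4} | {p5} | {p6,p7}.
p3 and p4 lie in the same block of the stable partition, so they are equivalent — no string distinguishes them.

Yes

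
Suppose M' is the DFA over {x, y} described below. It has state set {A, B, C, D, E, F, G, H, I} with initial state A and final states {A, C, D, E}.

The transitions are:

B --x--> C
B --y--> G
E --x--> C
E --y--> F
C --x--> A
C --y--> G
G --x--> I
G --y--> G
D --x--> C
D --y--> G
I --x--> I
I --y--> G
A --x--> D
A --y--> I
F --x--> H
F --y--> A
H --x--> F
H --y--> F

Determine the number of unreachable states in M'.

BFS from A reaches {A, C, D, G, I}; the 4 state(s) B, E, F, H are never visited.

4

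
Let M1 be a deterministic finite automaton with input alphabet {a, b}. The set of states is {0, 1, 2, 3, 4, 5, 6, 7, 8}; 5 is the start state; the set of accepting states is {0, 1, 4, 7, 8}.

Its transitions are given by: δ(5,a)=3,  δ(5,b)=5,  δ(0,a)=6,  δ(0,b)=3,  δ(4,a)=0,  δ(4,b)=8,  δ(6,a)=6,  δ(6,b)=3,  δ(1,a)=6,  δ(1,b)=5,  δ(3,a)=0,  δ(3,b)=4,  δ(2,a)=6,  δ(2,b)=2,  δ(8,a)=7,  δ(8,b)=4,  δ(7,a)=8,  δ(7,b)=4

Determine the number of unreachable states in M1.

Starting at 5 and following transitions, the reachable set is {0, 3, 4, 5, 6, 7, 8}. That leaves 1, 2 unreachable — 2 in total.

2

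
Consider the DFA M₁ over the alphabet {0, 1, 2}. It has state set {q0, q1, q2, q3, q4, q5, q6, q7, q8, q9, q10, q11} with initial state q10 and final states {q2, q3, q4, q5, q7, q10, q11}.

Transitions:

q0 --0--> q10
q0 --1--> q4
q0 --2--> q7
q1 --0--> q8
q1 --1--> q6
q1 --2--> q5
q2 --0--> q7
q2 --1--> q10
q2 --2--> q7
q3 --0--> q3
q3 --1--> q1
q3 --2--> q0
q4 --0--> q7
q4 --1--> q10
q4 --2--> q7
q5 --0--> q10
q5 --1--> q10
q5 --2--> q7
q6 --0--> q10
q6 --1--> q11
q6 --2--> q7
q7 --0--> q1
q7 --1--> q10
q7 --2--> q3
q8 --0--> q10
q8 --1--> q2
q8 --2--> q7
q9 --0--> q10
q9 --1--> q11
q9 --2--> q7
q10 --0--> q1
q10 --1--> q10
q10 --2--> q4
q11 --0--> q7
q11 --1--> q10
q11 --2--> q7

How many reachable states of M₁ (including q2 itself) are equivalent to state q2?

3

States {q9} cannot be reached from the start state, so discard them.
P0 = {q2,q3,q4,q5,q7,q10,q11} | {q0,q1,q6,q8}.
On input 0, block {q2,q3,q4,q5,q7,q10,q11} splits into {q2,q3,q4,q5,q11} and {q7,q10}.
Split {q2,q3,q4,q5,q11} by δ(·,0) → {q2,q4,q5,q11} and {q3}.
Refine {q0,q1,q6,q8} on symbol 0: members go to different blocks, giving {q0,q6,q8} and {q1}.
Refine {q7,q10} on symbol 2: members go to different blocks, giving {q7} and {q10}.
On input 0, block {q2,q4,q5,q11} splits into {q2,q4,q11} and {q5}.
No further refinement is possible. Final partition (7 blocks): {q2,q4,q11} | {q0,q6,q8} | {q7} | {q3} | {q1} | {q10} | {q5}.
The equivalence class containing q2 is {q2,q4,q11}, of size 3.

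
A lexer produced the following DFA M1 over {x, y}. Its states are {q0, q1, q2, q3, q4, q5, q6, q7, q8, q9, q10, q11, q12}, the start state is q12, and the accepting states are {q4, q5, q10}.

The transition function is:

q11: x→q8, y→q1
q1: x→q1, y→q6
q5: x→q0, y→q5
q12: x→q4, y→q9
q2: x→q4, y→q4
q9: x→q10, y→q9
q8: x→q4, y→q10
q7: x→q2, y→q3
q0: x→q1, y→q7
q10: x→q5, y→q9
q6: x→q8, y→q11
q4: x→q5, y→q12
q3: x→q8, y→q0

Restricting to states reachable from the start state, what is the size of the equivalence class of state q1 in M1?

Every state is reachable, so we keep all 13.
P0 = {q4,q5,q10} | {q0,q1,q2,q3,q6,q7,q8,q9,q11,q12}.
On input x, block {q4,q5,q10} splits into {q4,q10} and {q5}.
Split {q0,q1,q2,q3,q6,q7,q8,q9,q11,q12} by δ(·,x) → {q0,q1,q3,q6,q7,q11} and {q2,q8,q9,q12}.
Refine {q0,q1,q3,q6,q7,q11} on symbol x: members go to different blocks, giving {q3,q6,q7,q11} and {q0,q1}.
Split {q3,q6,q7,q11} by δ(·,y) → {q3,q11} and {q6,q7}.
Split {q2,q8,q9,q12} by δ(·,y) → {q2,q8} and {q9,q12}.
The partition is now stable with 7 blocks: {q4,q10} | {q3,q11} | {q5} | {q2,q8} | {q0,q1} | {q6,q7} | {q9,q12}.
State q1 belongs to the block {q0,q1}, which has 2 states.

2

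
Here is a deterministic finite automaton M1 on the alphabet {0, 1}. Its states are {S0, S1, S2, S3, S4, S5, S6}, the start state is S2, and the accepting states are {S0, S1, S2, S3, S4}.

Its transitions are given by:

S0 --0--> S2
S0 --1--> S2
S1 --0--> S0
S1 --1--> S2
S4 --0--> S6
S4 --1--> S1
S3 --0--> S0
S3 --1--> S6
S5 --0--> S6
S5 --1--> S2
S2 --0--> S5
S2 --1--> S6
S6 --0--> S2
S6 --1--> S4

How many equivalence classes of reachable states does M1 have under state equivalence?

6

Reachable states from the start: {S0,S1,S2,S4,S5,S6}. Unreachable: {S3} — drop them.
P0 = {S0,S1,S2,S4} | {S5,S6}.
On input 0, block {S0,S1,S2,S4} splits into {S0,S1} and {S2,S4}.
On input 0, block {S0,S1} splits into {S0} and {S1}.
On input 0, block {S5,S6} splits into {S5} and {S6}.
Split {S2,S4} by δ(·,0) → {S2} and {S4}.
Stable partition: {S0} | {S5} | {S2} | {S1} | {S6} | {S4} — 6 equivalence classes.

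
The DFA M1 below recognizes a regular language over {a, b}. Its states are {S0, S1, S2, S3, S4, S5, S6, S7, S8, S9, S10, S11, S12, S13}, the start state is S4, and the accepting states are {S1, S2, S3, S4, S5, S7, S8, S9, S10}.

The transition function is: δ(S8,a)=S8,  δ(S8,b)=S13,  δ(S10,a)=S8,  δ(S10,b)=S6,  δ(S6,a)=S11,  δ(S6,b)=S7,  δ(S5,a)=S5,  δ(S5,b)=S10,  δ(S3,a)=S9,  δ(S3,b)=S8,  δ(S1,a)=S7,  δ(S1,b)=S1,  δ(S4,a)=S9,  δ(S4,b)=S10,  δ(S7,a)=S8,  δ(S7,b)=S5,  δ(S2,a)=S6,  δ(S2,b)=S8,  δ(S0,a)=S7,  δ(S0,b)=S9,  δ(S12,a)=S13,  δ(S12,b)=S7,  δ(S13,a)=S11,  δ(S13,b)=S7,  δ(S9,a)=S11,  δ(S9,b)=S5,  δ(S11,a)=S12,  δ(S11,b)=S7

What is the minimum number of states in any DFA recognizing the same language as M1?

6

States {S0,S1,S2,S3} cannot be reached from the start state, so discard them.
Initial partition by acceptance: {S4,S5,S7,S8,S9,S10} | {S6,S11,S12,S13}.
Refine {S4,S5,S7,S8,S9,S10} on symbol a: members go to different blocks, giving {S4,S5,S7,S8,S10} and {S9}.
On input a, block {S4,S5,S7,S8,S10} splits into {S5,S7,S8,S10} and {S4}.
On input b, block {S5,S7,S8,S10} splits into {S5,S7} and {S8,S10}.
Refine {S5,S7} on symbol a: members go to different blocks, giving {S5} and {S7}.
Stable partition: {S5} | {S6,S11,S12,S13} | {S9} | {S4} | {S8,S10} | {S7} — 6 equivalence classes.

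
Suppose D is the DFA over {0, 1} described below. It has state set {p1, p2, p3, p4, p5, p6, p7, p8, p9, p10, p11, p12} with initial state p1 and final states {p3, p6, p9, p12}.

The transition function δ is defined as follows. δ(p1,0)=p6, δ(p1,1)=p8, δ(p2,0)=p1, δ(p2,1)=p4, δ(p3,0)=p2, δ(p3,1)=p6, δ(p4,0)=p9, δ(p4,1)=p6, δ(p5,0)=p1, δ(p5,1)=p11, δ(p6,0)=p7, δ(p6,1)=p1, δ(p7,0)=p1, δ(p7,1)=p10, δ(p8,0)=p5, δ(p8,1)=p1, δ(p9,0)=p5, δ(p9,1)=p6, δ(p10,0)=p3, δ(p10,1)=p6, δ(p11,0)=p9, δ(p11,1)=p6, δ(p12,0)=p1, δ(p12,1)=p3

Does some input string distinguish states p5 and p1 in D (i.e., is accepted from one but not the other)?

Yes

Reachable states from the start: {p1,p2,p3,p4,p5,p6,p7,p8,p9,p10,p11}. Unreachable: {p12} — drop them.
Initial partition by acceptance: {p3,p6,p9} | {p1,p2,p4,p5,p7,p8,p10,p11}.
On input 1, block {p3,p6,p9} splits into {p3,p9} and {p6}.
On input 0, block {p1,p2,p4,p5,p7,p8,p10,p11} splits into {p2,p5,p7,p8} and {p4,p10,p11} and {p1}.
On input 0, block {p2,p5,p7,p8} splits into {p2,p5,p7} and {p8}.
Stable partition: {p3,p9} | {p2,p5,p7} | {p6} | {p4,p10,p11} | {p1} | {p8} — 6 equivalence classes.
p5 and p1 end up in different blocks, so they are distinguishable. For instance, the string '0' is accepted from only p1.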